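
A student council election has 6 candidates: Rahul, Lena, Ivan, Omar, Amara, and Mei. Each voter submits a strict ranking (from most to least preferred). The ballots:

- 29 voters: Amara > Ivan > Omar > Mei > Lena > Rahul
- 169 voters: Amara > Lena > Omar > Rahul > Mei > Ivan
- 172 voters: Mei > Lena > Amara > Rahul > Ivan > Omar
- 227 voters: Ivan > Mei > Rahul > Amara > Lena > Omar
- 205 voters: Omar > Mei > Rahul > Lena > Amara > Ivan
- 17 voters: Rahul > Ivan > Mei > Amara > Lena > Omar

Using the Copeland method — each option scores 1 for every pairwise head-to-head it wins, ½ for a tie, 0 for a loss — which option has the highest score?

Rahul: beats Lena, Ivan, Omar, and Amara; loses to Mei → score 4.
Lena: beats Ivan and Omar; loses to Rahul, Amara, and Mei → score 2.
Ivan: beats Omar; loses to Rahul, Lena, Amara, and Mei → score 1.
Omar: loses to Rahul, Lena, Ivan, Amara, and Mei → score 0.
Amara: beats Lena, Ivan, and Omar; loses to Rahul and Mei → score 3.
Mei: beats Rahul, Lena, Ivan, Omar, and Amara → score 5.
Mei has the best pairwise record.

Mei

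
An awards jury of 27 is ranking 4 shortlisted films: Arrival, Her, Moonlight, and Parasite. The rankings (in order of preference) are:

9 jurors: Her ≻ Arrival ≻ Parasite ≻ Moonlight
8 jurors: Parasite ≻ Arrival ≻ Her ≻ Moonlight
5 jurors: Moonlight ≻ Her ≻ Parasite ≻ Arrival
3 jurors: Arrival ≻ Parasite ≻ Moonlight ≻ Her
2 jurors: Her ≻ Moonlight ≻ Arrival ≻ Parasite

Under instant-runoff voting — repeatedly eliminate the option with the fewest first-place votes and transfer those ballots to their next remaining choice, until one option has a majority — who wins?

Her

Round 1: Arrival 3, Her 11, Moonlight 5, Parasite 8. Eliminate Arrival.
Round 2: Her 11, Moonlight 5, Parasite 11. Eliminate Moonlight.
Round 3: Her 16, Parasite 11. Her has a majority.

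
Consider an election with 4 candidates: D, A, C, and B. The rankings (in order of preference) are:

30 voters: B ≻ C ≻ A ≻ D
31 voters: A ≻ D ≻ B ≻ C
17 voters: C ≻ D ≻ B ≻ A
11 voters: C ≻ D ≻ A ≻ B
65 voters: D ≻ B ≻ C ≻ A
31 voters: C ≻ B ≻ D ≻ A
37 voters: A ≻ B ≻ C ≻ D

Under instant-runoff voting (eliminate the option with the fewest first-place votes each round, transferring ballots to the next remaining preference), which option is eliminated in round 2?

D

Round 1: D 65, A 68, C 59, B 30. Eliminate B.
Round 2: D 65, A 68, C 89. Eliminate D.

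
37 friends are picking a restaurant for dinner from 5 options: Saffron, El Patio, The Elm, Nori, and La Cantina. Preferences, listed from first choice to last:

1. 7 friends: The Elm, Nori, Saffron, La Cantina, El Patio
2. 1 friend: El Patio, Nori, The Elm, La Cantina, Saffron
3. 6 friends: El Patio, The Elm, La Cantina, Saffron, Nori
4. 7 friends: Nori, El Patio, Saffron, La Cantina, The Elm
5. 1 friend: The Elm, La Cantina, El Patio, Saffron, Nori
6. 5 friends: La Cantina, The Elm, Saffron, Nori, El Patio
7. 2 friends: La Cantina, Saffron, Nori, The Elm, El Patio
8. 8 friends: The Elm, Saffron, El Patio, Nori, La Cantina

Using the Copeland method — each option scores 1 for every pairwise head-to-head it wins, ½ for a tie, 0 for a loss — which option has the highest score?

The Elm

Saffron: beats El Patio, Nori, and La Cantina; loses to The Elm → score 3.
El Patio: beats La Cantina; loses to Saffron, The Elm, and Nori → score 1.
The Elm: beats Saffron, El Patio, Nori, and La Cantina → score 4.
Nori: beats El Patio and La Cantina; loses to Saffron and The Elm → score 2.
La Cantina: loses to Saffron, El Patio, The Elm, and Nori → score 0.
The Elm has the best pairwise record.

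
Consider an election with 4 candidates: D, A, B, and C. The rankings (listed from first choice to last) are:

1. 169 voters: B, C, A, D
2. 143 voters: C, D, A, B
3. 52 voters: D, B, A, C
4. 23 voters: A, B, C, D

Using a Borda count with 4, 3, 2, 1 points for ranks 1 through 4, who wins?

C

D: 169·1 + 143·3 + 52·4 + 23·1 = 829
A: 169·2 + 143·2 + 52·2 + 23·4 = 820
B: 169·4 + 143·1 + 52·3 + 23·3 = 1044
C: 169·3 + 143·4 + 52·1 + 23·2 = 1177
C has the highest Borda score (1177).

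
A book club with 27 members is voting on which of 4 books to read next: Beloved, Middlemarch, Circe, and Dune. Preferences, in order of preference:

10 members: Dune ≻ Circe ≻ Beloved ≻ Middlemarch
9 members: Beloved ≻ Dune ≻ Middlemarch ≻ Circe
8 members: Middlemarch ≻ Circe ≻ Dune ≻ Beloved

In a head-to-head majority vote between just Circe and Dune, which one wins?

Voters preferring Circe to Dune: 8; preferring Dune to Circe: 19.
Dune wins the head-to-head.

Dune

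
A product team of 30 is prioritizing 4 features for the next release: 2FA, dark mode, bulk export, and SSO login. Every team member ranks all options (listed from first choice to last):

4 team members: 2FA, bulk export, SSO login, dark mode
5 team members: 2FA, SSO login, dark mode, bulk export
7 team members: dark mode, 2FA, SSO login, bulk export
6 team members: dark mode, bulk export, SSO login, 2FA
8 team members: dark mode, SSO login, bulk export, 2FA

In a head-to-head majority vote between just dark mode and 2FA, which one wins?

dark mode

Voters preferring dark mode to 2FA: 21; preferring 2FA to dark mode: 9.
dark mode wins the head-to-head.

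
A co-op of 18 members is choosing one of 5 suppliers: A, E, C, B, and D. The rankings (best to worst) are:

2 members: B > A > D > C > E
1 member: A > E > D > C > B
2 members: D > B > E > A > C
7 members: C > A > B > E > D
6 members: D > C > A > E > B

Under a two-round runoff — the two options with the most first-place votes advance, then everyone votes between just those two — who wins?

D

Round 1 first-place votes: A 1, E 0, C 7, B 2, D 8.
D and C advance.
Runoff: D is preferred to C by 11 voters; C by 7.
D wins the runoff.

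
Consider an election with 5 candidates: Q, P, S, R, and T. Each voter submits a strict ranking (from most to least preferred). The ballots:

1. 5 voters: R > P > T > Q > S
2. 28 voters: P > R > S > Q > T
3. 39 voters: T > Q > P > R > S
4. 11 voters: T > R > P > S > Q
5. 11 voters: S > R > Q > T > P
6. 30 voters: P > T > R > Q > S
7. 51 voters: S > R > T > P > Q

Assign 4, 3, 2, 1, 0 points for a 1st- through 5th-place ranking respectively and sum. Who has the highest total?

R

Q: 5·1 + 28·1 + 39·3 + 11·0 + 11·2 + 30·1 + 51·0 = 202
P: 5·3 + 28·4 + 39·2 + 11·2 + 11·0 + 30·4 + 51·1 = 398
S: 5·0 + 28·2 + 39·0 + 11·1 + 11·4 + 30·0 + 51·4 = 315
R: 5·4 + 28·3 + 39·1 + 11·3 + 11·3 + 30·2 + 51·3 = 422
T: 5·2 + 28·0 + 39·4 + 11·4 + 11·1 + 30·3 + 51·2 = 413
R has the highest Borda score (422).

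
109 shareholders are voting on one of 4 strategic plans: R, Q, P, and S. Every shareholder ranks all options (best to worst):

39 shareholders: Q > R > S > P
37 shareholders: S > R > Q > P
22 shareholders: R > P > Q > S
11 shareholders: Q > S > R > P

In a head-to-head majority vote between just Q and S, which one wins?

Q

Voters preferring Q to S: 72; preferring S to Q: 37.
Q wins the head-to-head.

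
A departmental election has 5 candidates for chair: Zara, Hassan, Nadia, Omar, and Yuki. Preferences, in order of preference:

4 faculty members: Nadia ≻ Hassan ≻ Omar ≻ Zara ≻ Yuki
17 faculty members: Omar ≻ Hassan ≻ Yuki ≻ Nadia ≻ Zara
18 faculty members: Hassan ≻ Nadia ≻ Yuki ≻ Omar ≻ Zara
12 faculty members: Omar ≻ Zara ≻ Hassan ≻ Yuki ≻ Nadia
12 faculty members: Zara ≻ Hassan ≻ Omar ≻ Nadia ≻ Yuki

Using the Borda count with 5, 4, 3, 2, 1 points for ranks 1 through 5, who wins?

Hassan

Zara: 4·2 + 17·1 + 18·1 + 12·4 + 12·5 = 151
Hassan: 4·4 + 17·4 + 18·5 + 12·3 + 12·4 = 258
Nadia: 4·5 + 17·2 + 18·4 + 12·1 + 12·2 = 162
Omar: 4·3 + 17·5 + 18·2 + 12·5 + 12·3 = 229
Yuki: 4·1 + 17·3 + 18·3 + 12·2 + 12·1 = 145
Hassan has the highest Borda score (258).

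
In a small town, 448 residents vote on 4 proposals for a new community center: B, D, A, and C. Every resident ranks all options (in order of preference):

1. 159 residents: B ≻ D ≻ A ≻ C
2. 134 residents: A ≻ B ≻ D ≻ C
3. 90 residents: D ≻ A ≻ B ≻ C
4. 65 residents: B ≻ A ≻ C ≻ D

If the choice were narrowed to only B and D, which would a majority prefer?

B

Voters preferring B to D: 358; preferring D to B: 90.
B wins the head-to-head.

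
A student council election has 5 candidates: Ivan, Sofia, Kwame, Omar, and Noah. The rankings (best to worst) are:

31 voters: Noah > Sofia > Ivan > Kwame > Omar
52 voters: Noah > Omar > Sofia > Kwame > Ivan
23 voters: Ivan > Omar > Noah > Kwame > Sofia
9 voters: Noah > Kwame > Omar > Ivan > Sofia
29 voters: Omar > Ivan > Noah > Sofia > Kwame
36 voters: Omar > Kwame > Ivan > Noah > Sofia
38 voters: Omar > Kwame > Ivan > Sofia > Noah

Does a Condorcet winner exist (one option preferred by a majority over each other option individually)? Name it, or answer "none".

Omar

Omar vs Ivan: 164–54 for Omar.
Omar vs Sofia: 187–31 for Omar.
Omar vs Kwame: 178–40 for Omar.
Omar vs Noah: 126–92 for Omar.
Omar beats every other option head-to-head.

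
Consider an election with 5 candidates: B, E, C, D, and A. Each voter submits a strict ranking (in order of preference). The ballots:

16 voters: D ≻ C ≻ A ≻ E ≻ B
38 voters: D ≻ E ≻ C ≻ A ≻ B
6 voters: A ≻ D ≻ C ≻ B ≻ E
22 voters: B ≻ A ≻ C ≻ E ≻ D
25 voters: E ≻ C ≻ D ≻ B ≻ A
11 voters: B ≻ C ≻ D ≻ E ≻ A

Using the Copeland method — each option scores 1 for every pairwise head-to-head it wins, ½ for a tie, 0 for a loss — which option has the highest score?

B: loses to E, C, D, and A → score 0.
E: beats B, C, and A; loses to D → score 3.
C: beats B and A; loses to E and D → score 2.
D: beats B, E, C, and A → score 4.
A: beats B; loses to E, C, and D → score 1.
D has the best pairwise record.

D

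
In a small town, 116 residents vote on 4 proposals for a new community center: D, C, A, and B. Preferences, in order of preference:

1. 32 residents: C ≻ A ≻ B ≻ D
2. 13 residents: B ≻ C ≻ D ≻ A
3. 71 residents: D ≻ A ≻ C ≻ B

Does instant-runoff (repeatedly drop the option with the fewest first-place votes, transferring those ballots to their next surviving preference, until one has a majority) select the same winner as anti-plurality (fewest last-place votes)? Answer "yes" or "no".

no

Instant-runoff — R1 D 71, C 32, A 0, B 13 (D winner). Winner: D.
Anti-plurality — last-place votes: D 32, C 0, A 13, B 71. Winner: C.
The two methods disagree.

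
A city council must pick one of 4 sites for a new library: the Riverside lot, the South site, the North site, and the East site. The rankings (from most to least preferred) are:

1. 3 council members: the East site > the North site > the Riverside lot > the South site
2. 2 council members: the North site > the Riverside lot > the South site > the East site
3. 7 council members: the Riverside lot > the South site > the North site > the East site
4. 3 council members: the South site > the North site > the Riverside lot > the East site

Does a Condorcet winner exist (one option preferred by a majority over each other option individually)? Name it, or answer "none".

Checking pairwise contests:
the North site beats the Riverside lot 8–7.
the Riverside lot beats the South site 12–3.
the South site beats the North site 10–5.
the Riverside lot beats the East site 12–3.
Every option loses at least one head-to-head, so there is no Condorcet winner.

none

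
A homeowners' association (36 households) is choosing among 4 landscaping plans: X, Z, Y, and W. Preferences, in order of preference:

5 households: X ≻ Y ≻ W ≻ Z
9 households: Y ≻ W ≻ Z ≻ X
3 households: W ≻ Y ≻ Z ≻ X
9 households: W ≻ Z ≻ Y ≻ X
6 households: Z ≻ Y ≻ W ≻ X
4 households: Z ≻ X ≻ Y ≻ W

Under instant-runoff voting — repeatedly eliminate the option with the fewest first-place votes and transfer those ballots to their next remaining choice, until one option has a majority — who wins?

Y

Round 1: X 5, Z 10, Y 9, W 12. Eliminate X.
Round 2: Z 10, Y 14, W 12. Eliminate Z.
Round 3: Y 24, W 12. Y has a majority.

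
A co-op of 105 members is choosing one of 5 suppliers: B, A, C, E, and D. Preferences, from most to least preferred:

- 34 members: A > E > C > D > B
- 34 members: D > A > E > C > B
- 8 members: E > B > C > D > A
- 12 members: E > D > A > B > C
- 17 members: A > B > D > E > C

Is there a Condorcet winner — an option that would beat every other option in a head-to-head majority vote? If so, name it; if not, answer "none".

none

Checking pairwise contests:
A beats B 97–8.
D beats A 54–51.
A beats C 97–8.
A beats E 85–20.
E beats D 54–51.
Every option loses at least one head-to-head, so there is no Condorcet winner.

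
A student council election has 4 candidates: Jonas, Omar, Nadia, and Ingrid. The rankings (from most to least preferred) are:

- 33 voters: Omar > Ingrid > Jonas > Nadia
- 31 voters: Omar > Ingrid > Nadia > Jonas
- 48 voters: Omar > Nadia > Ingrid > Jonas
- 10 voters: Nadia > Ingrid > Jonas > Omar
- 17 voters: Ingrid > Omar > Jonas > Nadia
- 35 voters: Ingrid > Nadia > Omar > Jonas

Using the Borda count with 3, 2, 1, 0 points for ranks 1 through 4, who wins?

Jonas: 33·1 + 31·0 + 48·0 + 10·1 + 17·1 + 35·0 = 60
Omar: 33·3 + 31·3 + 48·3 + 10·0 + 17·2 + 35·1 = 405
Nadia: 33·0 + 31·1 + 48·2 + 10·3 + 17·0 + 35·2 = 227
Ingrid: 33·2 + 31·2 + 48·1 + 10·2 + 17·3 + 35·3 = 352
Omar has the highest Borda score (405).

Omar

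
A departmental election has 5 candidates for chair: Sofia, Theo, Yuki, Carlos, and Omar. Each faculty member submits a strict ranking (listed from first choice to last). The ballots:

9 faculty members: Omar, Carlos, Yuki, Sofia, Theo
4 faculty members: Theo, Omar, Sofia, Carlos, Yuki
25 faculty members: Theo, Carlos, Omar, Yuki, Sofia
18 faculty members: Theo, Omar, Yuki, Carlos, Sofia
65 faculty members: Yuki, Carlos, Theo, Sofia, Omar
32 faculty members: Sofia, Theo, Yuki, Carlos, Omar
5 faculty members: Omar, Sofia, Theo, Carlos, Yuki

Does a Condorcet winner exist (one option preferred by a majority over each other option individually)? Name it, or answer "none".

Theo

Theo vs Sofia: 112–46 for Theo.
Theo vs Yuki: 84–74 for Theo.
Theo vs Carlos: 84–74 for Theo.
Theo vs Omar: 144–14 for Theo.
Theo beats every other option head-to-head.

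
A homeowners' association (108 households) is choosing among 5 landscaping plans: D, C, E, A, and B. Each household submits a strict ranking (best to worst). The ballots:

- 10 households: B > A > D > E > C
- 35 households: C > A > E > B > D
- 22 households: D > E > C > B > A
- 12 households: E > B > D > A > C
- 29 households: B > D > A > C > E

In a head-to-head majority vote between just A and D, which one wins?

Voters preferring A to D: 45; preferring D to A: 63.
D wins the head-to-head.

D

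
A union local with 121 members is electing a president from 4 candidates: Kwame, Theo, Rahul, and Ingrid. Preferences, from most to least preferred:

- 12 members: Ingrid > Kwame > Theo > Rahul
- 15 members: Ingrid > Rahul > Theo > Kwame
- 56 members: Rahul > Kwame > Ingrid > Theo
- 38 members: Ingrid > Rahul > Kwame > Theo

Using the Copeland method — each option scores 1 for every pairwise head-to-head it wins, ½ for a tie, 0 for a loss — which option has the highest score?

Kwame: beats Theo; loses to Rahul and Ingrid → score 1.
Theo: loses to Kwame, Rahul, and Ingrid → score 0.
Rahul: beats Kwame and Theo; loses to Ingrid → score 2.
Ingrid: beats Kwame, Theo, and Rahul → score 3.
Ingrid has the best pairwise record.

Ingrid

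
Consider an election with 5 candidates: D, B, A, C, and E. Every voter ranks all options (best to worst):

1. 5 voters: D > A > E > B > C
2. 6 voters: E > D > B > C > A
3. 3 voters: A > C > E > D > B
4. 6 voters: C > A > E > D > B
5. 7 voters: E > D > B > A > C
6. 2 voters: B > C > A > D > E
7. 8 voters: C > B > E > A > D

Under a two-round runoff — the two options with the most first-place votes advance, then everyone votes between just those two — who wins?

C

Round 1 first-place votes: D 5, B 2, A 3, C 14, E 13.
C and E advance.
Runoff: C is preferred to E by 19 voters; E by 18.
C wins the runoff.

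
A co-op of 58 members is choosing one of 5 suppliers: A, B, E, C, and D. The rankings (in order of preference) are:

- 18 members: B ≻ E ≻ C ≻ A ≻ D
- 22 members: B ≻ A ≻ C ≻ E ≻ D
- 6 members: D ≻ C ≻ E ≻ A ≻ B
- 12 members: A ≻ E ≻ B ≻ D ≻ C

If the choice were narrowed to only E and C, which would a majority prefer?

Voters preferring E to C: 30; preferring C to E: 28.
E wins the head-to-head.

E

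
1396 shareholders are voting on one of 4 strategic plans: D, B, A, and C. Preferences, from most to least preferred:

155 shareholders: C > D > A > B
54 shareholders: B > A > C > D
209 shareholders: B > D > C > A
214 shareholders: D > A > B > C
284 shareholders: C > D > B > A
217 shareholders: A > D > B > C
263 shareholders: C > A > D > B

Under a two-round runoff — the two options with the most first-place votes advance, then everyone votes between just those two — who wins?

Round 1 first-place votes: D 214, B 263, A 217, C 702.
C and B advance.
Runoff: C is preferred to B by 702 voters; B by 694.
C wins the runoff.

C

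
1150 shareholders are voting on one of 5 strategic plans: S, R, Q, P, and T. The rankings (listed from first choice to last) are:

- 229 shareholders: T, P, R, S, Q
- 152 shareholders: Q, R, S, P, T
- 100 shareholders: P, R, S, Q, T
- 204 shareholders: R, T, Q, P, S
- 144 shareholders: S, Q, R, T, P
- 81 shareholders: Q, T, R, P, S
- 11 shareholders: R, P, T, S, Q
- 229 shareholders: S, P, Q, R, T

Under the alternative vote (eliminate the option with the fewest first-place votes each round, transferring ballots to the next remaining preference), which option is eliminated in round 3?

Round 1: S 373, R 215, Q 233, P 100, T 229. Eliminate P.
Round 2: S 373, R 315, Q 233, T 229. Eliminate T.
Round 3: S 373, R 544, Q 233. Eliminate Q.

Q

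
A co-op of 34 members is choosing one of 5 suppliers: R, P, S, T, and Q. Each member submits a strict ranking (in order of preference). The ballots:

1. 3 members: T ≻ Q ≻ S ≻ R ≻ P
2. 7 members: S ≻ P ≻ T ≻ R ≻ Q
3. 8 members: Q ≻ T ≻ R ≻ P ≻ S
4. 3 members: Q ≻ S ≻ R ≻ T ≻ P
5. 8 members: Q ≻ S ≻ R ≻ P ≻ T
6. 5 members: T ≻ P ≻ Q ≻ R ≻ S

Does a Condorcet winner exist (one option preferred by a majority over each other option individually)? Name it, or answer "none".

Q

Q vs R: 27–7 for Q.
Q vs P: 22–12 for Q.
Q vs S: 27–7 for Q.
Q vs T: 19–15 for Q.
Q beats every other option head-to-head.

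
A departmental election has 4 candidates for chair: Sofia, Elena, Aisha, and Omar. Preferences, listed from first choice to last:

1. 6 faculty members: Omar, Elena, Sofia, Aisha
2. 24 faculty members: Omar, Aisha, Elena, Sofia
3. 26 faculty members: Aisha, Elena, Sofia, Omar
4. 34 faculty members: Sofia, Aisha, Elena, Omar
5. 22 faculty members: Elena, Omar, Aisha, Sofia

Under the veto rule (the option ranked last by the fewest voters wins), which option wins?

Elena

Last-place votes: Sofia 46, Elena 0, Aisha 6, Omar 60.
Elena is ranked last by the fewest voters, so Elena wins.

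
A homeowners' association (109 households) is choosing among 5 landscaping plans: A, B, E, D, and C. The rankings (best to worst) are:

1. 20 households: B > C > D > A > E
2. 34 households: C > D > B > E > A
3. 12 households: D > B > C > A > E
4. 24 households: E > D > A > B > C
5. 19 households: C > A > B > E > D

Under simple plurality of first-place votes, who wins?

First-place votes: A 0, B 20, E 24, D 12, C 53.
C has the most first-place votes.

C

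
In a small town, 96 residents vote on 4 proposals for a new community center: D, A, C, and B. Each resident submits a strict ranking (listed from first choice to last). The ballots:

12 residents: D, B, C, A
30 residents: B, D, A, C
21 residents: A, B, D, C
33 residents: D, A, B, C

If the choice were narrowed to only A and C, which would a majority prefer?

A

Voters preferring A to C: 84; preferring C to A: 12.
A wins the head-to-head.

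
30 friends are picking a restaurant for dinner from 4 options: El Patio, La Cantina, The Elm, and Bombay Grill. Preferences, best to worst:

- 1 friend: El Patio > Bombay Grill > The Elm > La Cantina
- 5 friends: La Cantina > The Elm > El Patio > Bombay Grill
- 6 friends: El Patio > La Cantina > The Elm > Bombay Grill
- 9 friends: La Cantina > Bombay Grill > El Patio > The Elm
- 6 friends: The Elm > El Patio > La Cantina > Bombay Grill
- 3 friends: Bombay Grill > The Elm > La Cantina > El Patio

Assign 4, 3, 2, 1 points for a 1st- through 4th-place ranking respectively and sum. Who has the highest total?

La Cantina

El Patio: 1·4 + 5·2 + 6·4 + 9·2 + 6·3 + 3·1 = 77
La Cantina: 1·1 + 5·4 + 6·3 + 9·4 + 6·2 + 3·2 = 93
The Elm: 1·2 + 5·3 + 6·2 + 9·1 + 6·4 + 3·3 = 71
Bombay Grill: 1·3 + 5·1 + 6·1 + 9·3 + 6·1 + 3·4 = 59
La Cantina has the highest Borda score (93).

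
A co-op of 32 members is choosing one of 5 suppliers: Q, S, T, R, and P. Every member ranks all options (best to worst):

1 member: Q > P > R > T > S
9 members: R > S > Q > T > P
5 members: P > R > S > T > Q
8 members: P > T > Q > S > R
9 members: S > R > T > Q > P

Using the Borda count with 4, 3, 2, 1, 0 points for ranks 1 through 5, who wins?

S

Q: 1·4 + 9·2 + 5·0 + 8·2 + 9·1 = 47
S: 1·0 + 9·3 + 5·2 + 8·1 + 9·4 = 81
T: 1·1 + 9·1 + 5·1 + 8·3 + 9·2 = 57
R: 1·2 + 9·4 + 5·3 + 8·0 + 9·3 = 80
P: 1·3 + 9·0 + 5·4 + 8·4 + 9·0 = 55
S has the highest Borda score (81).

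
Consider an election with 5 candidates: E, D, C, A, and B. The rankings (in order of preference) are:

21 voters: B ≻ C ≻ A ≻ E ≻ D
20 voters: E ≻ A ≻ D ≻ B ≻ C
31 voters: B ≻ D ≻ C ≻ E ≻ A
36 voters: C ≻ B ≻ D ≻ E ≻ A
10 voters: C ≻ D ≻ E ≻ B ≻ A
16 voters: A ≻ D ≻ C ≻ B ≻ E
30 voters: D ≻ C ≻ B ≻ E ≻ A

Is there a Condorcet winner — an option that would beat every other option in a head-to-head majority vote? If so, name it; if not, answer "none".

Checking pairwise contests:
D beats E 123–41.
B beats D 88–76.
D beats C 97–67.
E beats A 127–37.
C beats B 92–72.
Every option loses at least one head-to-head, so there is no Condorcet winner.

none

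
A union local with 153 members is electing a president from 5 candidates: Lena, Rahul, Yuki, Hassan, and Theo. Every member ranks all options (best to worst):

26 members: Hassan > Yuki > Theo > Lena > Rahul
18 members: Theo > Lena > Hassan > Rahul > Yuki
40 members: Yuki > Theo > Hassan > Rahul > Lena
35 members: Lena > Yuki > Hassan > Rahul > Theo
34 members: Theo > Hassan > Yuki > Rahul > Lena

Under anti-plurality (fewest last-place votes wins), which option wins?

Last-place votes: Lena 74, Rahul 26, Yuki 18, Hassan 0, Theo 35.
Hassan is ranked last by the fewest voters, so Hassan wins.

Hassan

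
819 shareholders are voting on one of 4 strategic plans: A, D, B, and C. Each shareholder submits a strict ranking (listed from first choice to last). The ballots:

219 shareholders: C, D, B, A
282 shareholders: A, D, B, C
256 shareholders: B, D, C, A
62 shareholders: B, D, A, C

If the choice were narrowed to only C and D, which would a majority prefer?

Voters preferring C to D: 219; preferring D to C: 600.
D wins the head-to-head.

D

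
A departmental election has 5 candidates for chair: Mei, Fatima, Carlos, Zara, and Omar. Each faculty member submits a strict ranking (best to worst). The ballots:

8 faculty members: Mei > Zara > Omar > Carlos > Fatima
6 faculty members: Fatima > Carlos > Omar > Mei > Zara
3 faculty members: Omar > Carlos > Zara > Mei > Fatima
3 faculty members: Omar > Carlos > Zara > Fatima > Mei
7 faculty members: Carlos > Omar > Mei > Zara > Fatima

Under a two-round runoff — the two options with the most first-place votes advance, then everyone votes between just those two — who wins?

Round 1 first-place votes: Mei 8, Fatima 6, Carlos 7, Zara 0, Omar 6.
Mei and Carlos advance.
Runoff: Mei is preferred to Carlos by 8 voters; Carlos by 19.
Carlos wins the runoff.

Carlos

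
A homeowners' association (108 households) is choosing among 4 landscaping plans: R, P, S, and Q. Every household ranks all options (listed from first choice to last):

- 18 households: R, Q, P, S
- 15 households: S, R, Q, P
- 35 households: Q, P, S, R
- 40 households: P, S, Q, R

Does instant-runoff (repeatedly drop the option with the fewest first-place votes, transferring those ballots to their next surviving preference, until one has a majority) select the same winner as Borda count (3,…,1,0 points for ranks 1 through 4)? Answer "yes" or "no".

Instant-runoff — R1 R 18, P 40, S 15, Q 35 (S out); R2 R 33, P 40, Q 35 (R out); R3 P 40, Q 68 (Q winner). Winner: Q.
Borda — scores: R 84, P 208, S 160, Q 196. Winner: P.
The two methods disagree.

no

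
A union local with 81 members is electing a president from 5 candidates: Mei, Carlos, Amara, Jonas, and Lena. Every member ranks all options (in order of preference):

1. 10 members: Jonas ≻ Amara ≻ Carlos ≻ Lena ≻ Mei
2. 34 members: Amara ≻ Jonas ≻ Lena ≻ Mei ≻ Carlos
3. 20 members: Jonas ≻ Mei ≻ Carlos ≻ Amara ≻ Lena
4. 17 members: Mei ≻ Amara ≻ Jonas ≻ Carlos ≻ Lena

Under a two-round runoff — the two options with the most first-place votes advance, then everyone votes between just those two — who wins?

Amara

Round 1 first-place votes: Mei 17, Carlos 0, Amara 34, Jonas 30, Lena 0.
Amara and Jonas advance.
Runoff: Amara is preferred to Jonas by 51 voters; Jonas by 30.
Amara wins the runoff.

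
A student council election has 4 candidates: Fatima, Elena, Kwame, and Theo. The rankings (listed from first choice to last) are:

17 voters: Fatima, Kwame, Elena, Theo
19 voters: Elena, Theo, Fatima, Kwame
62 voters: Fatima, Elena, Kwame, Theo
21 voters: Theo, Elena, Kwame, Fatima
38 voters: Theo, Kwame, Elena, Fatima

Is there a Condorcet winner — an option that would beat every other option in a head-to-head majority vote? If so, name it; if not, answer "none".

Fatima

Fatima vs Elena: 79–78 for Fatima.
Fatima vs Kwame: 98–59 for Fatima.
Fatima vs Theo: 79–78 for Fatima.
Fatima beats every other option head-to-head.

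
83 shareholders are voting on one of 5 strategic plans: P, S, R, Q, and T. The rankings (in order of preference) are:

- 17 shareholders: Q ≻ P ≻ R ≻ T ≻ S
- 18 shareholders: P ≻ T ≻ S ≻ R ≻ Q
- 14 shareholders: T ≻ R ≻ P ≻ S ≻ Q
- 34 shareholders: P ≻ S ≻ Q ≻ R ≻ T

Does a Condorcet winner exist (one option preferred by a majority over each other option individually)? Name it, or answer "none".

P vs S: 83–0 for P.
P vs R: 69–14 for P.
P vs Q: 66–17 for P.
P vs T: 69–14 for P.
P beats every other option head-to-head.

P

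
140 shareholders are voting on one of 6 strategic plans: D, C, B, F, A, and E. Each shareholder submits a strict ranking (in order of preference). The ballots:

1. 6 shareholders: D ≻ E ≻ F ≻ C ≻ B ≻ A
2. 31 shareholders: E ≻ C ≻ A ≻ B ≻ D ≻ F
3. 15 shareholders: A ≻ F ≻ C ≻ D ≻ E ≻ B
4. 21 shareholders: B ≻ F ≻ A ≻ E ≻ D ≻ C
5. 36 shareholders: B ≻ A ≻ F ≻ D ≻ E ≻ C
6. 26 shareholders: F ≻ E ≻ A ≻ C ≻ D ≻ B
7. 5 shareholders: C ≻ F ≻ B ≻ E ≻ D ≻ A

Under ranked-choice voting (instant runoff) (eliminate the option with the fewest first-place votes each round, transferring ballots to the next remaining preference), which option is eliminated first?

C

Round 1: D 6, C 5, B 57, F 26, A 15, E 31. Eliminate C.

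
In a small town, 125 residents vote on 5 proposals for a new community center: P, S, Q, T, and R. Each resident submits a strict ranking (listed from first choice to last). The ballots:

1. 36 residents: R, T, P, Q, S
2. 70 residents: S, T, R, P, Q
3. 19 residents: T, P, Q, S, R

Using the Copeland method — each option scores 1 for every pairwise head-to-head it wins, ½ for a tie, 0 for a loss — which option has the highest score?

S

P: beats Q; loses to S, T, and R → score 1.
S: beats P, Q, T, and R → score 4.
Q: loses to P, S, T, and R → score 0.
T: beats P, Q, and R; loses to S → score 3.
R: beats P and Q; loses to S and T → score 2.
S has the best pairwise record.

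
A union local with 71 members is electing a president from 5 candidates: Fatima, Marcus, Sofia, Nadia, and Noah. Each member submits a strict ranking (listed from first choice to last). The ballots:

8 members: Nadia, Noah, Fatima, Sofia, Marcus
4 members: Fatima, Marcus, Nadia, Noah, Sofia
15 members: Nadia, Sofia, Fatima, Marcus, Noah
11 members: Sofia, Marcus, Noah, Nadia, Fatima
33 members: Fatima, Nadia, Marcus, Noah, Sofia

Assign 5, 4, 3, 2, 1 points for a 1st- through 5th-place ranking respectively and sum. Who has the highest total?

Nadia

Fatima: 8·3 + 4·5 + 15·3 + 11·1 + 33·5 = 265
Marcus: 8·1 + 4·4 + 15·2 + 11·4 + 33·3 = 197
Sofia: 8·2 + 4·1 + 15·4 + 11·5 + 33·1 = 168
Nadia: 8·5 + 4·3 + 15·5 + 11·2 + 33·4 = 281
Noah: 8·4 + 4·2 + 15·1 + 11·3 + 33·2 = 154
Nadia has the highest Borda score (281).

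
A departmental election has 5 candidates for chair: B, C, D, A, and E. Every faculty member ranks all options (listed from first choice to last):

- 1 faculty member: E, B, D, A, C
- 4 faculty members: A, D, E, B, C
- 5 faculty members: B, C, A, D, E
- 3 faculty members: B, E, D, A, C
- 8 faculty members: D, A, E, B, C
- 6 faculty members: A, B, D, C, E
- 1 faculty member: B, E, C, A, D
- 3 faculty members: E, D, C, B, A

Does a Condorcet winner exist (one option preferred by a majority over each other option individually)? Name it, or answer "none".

A vs B: 18–13 for A.
A vs C: 22–9 for A.
A vs D: 16–15 for A.
A vs E: 23–8 for A.
A beats every other option head-to-head.

A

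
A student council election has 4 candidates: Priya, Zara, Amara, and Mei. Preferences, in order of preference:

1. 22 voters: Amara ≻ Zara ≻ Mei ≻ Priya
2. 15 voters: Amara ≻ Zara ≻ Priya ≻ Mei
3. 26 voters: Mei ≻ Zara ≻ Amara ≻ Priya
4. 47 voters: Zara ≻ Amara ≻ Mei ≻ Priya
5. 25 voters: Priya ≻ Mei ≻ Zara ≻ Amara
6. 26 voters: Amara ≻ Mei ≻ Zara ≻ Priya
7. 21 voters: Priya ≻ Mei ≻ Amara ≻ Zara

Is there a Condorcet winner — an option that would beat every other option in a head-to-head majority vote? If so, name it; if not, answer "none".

none

Checking pairwise contests:
Zara beats Priya 136–46.
Mei beats Zara 98–84.
Zara beats Amara 98–84.
Amara beats Mei 110–72.
Every option loses at least one head-to-head, so there is no Condorcet winner.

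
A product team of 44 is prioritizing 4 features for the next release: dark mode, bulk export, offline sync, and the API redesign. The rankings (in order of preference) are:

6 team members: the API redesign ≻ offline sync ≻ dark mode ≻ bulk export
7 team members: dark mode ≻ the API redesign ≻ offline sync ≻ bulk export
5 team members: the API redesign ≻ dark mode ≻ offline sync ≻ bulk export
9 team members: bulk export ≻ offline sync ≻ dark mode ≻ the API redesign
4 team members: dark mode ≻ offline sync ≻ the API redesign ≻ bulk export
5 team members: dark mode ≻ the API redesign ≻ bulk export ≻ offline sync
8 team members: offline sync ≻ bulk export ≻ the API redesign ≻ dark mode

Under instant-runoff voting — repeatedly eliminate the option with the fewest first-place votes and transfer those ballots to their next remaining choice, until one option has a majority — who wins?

dark mode

Round 1: dark mode 16, bulk export 9, offline sync 8, the API redesign 11. Eliminate offline sync.
Round 2: dark mode 16, bulk export 17, the API redesign 11. Eliminate the API redesign.
Round 3: dark mode 27, bulk export 17. Dark mode has a majority.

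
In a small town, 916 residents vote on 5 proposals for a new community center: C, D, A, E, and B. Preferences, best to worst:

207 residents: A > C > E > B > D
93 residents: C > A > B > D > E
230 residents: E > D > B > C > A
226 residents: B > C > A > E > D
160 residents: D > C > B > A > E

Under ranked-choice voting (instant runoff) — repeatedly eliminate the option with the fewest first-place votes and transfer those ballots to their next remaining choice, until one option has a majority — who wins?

B

Round 1: C 93, D 160, A 207, E 230, B 226. Eliminate C.
Round 2: D 160, A 300, E 230, B 226. Eliminate D.
Round 3: A 300, E 230, B 386. Eliminate E.
Round 4: A 300, B 616. B has a majority.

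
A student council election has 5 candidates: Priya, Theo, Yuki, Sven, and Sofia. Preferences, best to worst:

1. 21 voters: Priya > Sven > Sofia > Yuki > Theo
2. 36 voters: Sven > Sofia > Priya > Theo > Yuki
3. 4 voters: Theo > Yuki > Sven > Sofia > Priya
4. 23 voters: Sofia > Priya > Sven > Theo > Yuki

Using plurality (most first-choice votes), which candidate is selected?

First-place votes: Priya 21, Theo 4, Yuki 0, Sven 36, Sofia 23.
Sven has the most first-place votes.

Sven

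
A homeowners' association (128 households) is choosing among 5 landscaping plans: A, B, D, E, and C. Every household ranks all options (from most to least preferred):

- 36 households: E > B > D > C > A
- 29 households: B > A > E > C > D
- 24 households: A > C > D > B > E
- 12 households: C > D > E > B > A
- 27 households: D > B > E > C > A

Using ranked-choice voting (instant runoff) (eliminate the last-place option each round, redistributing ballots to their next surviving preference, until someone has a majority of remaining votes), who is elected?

Round 1: A 24, B 29, D 27, E 36, C 12. Eliminate C.
Round 2: A 24, B 29, D 39, E 36. Eliminate A.
Round 3: B 29, D 63, E 36. Eliminate B.
Round 4: D 63, E 65. E has a majority.

E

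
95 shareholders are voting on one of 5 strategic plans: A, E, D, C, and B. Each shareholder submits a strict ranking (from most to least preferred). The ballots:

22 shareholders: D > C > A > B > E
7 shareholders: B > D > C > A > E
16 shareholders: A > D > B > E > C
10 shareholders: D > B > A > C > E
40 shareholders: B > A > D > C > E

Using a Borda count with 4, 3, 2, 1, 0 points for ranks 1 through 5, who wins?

D

A: 22·2 + 7·1 + 16·4 + 10·2 + 40·3 = 255
E: 22·0 + 7·0 + 16·1 + 10·0 + 40·0 = 16
D: 22·4 + 7·3 + 16·3 + 10·4 + 40·2 = 277
C: 22·3 + 7·2 + 16·0 + 10·1 + 40·1 = 130
B: 22·1 + 7·4 + 16·2 + 10·3 + 40·4 = 272
D has the highest Borda score (277).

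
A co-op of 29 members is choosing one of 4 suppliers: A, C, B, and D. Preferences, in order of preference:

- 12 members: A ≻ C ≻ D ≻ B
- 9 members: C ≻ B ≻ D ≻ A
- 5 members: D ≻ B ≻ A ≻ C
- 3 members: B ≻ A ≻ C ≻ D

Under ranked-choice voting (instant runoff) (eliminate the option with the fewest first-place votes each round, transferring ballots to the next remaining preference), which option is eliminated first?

Round 1: A 12, C 9, B 3, D 5. Eliminate B.

B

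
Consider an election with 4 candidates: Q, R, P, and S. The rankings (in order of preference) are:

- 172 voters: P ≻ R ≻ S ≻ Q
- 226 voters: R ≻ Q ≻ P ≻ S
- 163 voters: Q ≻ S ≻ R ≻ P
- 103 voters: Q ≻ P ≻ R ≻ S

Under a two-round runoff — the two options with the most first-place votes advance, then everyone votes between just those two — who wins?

Round 1 first-place votes: Q 266, R 226, P 172, S 0.
Q and R advance.
Runoff: Q is preferred to R by 266 voters; R by 398.
R wins the runoff.

R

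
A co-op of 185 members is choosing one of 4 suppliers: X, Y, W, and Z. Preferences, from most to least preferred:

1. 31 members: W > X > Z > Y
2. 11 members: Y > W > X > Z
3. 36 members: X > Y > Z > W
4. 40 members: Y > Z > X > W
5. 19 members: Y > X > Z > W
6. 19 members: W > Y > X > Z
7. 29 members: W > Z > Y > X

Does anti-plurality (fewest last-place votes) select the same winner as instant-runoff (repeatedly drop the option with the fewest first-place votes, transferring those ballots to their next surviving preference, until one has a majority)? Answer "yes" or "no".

Anti-plurality — last-place votes: X 29, Y 31, W 95, Z 30. Winner: X.
Instant-runoff — R1 X 36, Y 70, W 79, Z 0 (Z out); R2 X 36, Y 70, W 79 (X out); R3 Y 106, W 79 (Y winner). Winner: Y.
The two methods disagree.

no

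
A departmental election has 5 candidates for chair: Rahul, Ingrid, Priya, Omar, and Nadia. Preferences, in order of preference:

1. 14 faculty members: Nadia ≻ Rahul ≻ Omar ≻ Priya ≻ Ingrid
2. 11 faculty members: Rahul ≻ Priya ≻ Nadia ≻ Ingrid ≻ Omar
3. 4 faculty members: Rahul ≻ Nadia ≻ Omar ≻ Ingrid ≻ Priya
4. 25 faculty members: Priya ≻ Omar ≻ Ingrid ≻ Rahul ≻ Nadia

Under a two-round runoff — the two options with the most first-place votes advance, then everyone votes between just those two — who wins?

Rahul

Round 1 first-place votes: Rahul 15, Ingrid 0, Priya 25, Omar 0, Nadia 14.
Priya and Rahul advance.
Runoff: Priya is preferred to Rahul by 25 voters; Rahul by 29.
Rahul wins the runoff.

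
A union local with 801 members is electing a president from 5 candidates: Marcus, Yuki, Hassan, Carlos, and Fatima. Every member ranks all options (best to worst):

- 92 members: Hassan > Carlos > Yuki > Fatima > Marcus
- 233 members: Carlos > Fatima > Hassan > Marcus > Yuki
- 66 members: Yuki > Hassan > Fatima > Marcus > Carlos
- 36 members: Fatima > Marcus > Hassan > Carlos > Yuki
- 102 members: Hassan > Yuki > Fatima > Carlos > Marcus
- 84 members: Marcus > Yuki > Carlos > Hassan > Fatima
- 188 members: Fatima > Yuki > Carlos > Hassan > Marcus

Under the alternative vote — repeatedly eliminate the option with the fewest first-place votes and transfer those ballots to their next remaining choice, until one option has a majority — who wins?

Round 1: Marcus 84, Yuki 66, Hassan 194, Carlos 233, Fatima 224. Eliminate Yuki.
Round 2: Marcus 84, Hassan 260, Carlos 233, Fatima 224. Eliminate Marcus.
Round 3: Hassan 260, Carlos 317, Fatima 224. Eliminate Fatima.
Round 4: Hassan 296, Carlos 505. Carlos has a majority.

Carlos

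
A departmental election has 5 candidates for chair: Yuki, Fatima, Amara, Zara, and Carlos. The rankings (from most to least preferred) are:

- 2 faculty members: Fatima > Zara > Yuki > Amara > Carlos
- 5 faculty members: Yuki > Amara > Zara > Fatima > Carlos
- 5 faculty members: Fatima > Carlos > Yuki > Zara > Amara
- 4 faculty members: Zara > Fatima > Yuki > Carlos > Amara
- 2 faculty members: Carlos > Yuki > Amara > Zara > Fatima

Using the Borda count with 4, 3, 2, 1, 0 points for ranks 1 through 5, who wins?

Yuki

Yuki: 2·2 + 5·4 + 5·2 + 4·2 + 2·3 = 48
Fatima: 2·4 + 5·1 + 5·4 + 4·3 + 2·0 = 45
Amara: 2·1 + 5·3 + 5·0 + 4·0 + 2·2 = 21
Zara: 2·3 + 5·2 + 5·1 + 4·4 + 2·1 = 39
Carlos: 2·0 + 5·0 + 5·3 + 4·1 + 2·4 = 27
Yuki has the highest Borda score (48).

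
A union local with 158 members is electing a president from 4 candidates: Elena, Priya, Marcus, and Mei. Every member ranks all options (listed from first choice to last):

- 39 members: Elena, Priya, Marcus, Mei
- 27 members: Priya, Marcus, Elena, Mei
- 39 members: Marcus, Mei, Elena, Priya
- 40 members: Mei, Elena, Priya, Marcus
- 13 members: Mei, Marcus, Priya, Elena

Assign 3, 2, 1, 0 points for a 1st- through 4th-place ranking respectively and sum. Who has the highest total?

Elena: 39·3 + 27·1 + 39·1 + 40·2 + 13·0 = 263
Priya: 39·2 + 27·3 + 39·0 + 40·1 + 13·1 = 212
Marcus: 39·1 + 27·2 + 39·3 + 40·0 + 13·2 = 236
Mei: 39·0 + 27·0 + 39·2 + 40·3 + 13·3 = 237
Elena has the highest Borda score (263).

Elena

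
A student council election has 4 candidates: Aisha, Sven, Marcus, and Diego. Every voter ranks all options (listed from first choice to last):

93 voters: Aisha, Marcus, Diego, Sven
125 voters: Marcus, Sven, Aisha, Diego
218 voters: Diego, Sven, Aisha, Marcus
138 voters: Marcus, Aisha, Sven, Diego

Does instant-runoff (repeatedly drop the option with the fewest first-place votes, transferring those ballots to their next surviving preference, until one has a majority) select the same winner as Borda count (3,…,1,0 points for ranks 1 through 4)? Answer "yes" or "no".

Instant-runoff — R1 Aisha 93, Sven 0, Marcus 263, Diego 218 (Sven out); R2 Aisha 93, Marcus 263, Diego 218 (Aisha out); R3 Marcus 356, Diego 218 (Marcus winner). Winner: Marcus.
Borda — scores: Aisha 898, Sven 824, Marcus 975, Diego 747. Winner: Marcus.
The two methods agree.

yes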